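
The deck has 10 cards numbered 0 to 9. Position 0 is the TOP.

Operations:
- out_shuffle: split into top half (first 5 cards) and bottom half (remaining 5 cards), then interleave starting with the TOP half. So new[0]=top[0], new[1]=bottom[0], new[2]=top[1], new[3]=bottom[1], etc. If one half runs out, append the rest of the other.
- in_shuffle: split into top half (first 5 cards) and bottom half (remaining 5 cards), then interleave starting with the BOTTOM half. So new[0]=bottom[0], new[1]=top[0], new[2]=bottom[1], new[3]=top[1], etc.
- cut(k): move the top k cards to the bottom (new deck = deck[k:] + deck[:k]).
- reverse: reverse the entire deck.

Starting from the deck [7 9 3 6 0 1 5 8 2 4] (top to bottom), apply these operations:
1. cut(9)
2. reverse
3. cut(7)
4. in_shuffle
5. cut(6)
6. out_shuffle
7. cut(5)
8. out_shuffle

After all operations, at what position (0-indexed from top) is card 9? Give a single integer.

Answer: 3

Derivation:
After op 1 (cut(9)): [4 7 9 3 6 0 1 5 8 2]
After op 2 (reverse): [2 8 5 1 0 6 3 9 7 4]
After op 3 (cut(7)): [9 7 4 2 8 5 1 0 6 3]
After op 4 (in_shuffle): [5 9 1 7 0 4 6 2 3 8]
After op 5 (cut(6)): [6 2 3 8 5 9 1 7 0 4]
After op 6 (out_shuffle): [6 9 2 1 3 7 8 0 5 4]
After op 7 (cut(5)): [7 8 0 5 4 6 9 2 1 3]
After op 8 (out_shuffle): [7 6 8 9 0 2 5 1 4 3]
Card 9 is at position 3.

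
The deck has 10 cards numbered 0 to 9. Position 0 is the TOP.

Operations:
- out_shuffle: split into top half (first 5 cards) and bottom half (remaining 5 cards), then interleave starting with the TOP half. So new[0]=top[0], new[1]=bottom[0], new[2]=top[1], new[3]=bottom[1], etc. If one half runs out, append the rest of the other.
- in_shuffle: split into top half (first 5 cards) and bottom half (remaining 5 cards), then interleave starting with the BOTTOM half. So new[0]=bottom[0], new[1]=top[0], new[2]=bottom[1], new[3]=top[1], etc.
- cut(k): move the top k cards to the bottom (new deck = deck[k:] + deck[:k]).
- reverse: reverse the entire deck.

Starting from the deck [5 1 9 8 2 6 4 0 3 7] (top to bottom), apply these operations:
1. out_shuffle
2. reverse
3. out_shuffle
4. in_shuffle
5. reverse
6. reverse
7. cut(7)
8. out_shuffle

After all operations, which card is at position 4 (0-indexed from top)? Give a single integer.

Answer: 3

Derivation:
After op 1 (out_shuffle): [5 6 1 4 9 0 8 3 2 7]
After op 2 (reverse): [7 2 3 8 0 9 4 1 6 5]
After op 3 (out_shuffle): [7 9 2 4 3 1 8 6 0 5]
After op 4 (in_shuffle): [1 7 8 9 6 2 0 4 5 3]
After op 5 (reverse): [3 5 4 0 2 6 9 8 7 1]
After op 6 (reverse): [1 7 8 9 6 2 0 4 5 3]
After op 7 (cut(7)): [4 5 3 1 7 8 9 6 2 0]
After op 8 (out_shuffle): [4 8 5 9 3 6 1 2 7 0]
Position 4: card 3.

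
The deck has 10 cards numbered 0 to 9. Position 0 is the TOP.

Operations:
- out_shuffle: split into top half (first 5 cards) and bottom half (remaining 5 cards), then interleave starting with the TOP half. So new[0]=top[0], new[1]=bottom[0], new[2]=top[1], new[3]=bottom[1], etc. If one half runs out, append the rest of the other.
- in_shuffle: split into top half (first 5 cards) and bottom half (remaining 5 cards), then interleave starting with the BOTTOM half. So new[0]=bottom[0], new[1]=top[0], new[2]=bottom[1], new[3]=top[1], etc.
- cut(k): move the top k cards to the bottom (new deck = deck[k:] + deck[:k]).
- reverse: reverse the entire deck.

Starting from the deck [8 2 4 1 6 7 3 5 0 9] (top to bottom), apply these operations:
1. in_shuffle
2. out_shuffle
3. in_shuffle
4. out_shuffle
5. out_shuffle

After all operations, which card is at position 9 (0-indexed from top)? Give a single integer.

After op 1 (in_shuffle): [7 8 3 2 5 4 0 1 9 6]
After op 2 (out_shuffle): [7 4 8 0 3 1 2 9 5 6]
After op 3 (in_shuffle): [1 7 2 4 9 8 5 0 6 3]
After op 4 (out_shuffle): [1 8 7 5 2 0 4 6 9 3]
After op 5 (out_shuffle): [1 0 8 4 7 6 5 9 2 3]
Position 9: card 3.

Answer: 3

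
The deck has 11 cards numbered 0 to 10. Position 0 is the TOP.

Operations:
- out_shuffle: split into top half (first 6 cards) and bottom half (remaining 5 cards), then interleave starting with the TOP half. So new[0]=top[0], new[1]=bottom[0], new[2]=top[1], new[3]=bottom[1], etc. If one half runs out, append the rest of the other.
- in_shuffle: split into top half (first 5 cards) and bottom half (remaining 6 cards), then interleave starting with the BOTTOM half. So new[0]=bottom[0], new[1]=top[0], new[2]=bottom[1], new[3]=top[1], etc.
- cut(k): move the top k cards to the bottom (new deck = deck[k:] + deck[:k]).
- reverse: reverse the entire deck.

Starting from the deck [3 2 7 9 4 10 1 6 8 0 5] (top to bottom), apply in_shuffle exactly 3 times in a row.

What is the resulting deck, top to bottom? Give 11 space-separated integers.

After op 1 (in_shuffle): [10 3 1 2 6 7 8 9 0 4 5]
After op 2 (in_shuffle): [7 10 8 3 9 1 0 2 4 6 5]
After op 3 (in_shuffle): [1 7 0 10 2 8 4 3 6 9 5]

Answer: 1 7 0 10 2 8 4 3 6 9 5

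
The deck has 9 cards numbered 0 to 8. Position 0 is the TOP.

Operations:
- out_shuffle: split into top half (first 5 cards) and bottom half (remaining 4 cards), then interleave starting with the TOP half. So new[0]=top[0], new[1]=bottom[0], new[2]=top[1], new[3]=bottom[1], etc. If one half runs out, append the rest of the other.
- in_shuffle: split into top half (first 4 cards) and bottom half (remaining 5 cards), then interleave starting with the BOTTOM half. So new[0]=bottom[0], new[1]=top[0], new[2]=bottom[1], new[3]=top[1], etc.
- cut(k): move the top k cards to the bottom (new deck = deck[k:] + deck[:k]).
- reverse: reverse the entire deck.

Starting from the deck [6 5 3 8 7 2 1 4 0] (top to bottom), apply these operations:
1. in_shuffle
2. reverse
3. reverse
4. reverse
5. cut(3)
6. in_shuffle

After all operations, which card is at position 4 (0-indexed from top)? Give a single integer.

After op 1 (in_shuffle): [7 6 2 5 1 3 4 8 0]
After op 2 (reverse): [0 8 4 3 1 5 2 6 7]
After op 3 (reverse): [7 6 2 5 1 3 4 8 0]
After op 4 (reverse): [0 8 4 3 1 5 2 6 7]
After op 5 (cut(3)): [3 1 5 2 6 7 0 8 4]
After op 6 (in_shuffle): [6 3 7 1 0 5 8 2 4]
Position 4: card 0.

Answer: 0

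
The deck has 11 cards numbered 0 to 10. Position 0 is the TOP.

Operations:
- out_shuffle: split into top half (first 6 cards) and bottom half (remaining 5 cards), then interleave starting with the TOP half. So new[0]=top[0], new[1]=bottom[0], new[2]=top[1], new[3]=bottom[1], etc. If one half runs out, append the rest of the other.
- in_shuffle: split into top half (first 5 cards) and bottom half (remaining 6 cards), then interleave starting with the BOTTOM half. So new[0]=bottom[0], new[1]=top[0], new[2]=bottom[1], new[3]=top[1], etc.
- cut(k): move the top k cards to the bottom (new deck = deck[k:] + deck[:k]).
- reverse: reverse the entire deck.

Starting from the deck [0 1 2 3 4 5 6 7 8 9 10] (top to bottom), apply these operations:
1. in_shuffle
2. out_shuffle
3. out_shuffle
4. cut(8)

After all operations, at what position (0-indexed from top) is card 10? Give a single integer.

Answer: 10

Derivation:
After op 1 (in_shuffle): [5 0 6 1 7 2 8 3 9 4 10]
After op 2 (out_shuffle): [5 8 0 3 6 9 1 4 7 10 2]
After op 3 (out_shuffle): [5 1 8 4 0 7 3 10 6 2 9]
After op 4 (cut(8)): [6 2 9 5 1 8 4 0 7 3 10]
Card 10 is at position 10.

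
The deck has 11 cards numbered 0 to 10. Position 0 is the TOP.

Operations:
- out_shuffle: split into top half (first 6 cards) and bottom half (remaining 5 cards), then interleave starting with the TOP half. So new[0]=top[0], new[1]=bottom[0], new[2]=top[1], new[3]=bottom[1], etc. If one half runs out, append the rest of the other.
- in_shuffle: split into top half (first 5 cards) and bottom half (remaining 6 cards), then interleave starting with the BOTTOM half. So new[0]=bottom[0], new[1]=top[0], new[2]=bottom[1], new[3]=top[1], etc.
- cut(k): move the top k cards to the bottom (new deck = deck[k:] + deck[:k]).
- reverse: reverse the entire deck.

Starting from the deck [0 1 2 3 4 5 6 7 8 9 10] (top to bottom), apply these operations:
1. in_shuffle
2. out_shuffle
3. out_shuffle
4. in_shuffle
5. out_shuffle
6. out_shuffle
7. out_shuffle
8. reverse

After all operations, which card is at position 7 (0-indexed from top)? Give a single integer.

Answer: 9

Derivation:
After op 1 (in_shuffle): [5 0 6 1 7 2 8 3 9 4 10]
After op 2 (out_shuffle): [5 8 0 3 6 9 1 4 7 10 2]
After op 3 (out_shuffle): [5 1 8 4 0 7 3 10 6 2 9]
After op 4 (in_shuffle): [7 5 3 1 10 8 6 4 2 0 9]
After op 5 (out_shuffle): [7 6 5 4 3 2 1 0 10 9 8]
After op 6 (out_shuffle): [7 1 6 0 5 10 4 9 3 8 2]
After op 7 (out_shuffle): [7 4 1 9 6 3 0 8 5 2 10]
After op 8 (reverse): [10 2 5 8 0 3 6 9 1 4 7]
Position 7: card 9.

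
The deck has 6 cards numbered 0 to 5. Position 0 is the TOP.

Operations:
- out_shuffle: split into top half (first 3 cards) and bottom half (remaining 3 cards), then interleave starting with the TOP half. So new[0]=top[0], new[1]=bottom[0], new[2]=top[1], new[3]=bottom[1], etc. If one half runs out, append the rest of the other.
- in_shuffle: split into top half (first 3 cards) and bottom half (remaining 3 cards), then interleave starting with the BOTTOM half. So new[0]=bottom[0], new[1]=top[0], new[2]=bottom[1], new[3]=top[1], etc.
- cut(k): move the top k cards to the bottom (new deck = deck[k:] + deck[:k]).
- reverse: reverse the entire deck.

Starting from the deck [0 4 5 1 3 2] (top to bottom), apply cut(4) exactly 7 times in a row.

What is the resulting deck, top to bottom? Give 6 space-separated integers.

Answer: 3 2 0 4 5 1

Derivation:
After op 1 (cut(4)): [3 2 0 4 5 1]
After op 2 (cut(4)): [5 1 3 2 0 4]
After op 3 (cut(4)): [0 4 5 1 3 2]
After op 4 (cut(4)): [3 2 0 4 5 1]
After op 5 (cut(4)): [5 1 3 2 0 4]
After op 6 (cut(4)): [0 4 5 1 3 2]
After op 7 (cut(4)): [3 2 0 4 5 1]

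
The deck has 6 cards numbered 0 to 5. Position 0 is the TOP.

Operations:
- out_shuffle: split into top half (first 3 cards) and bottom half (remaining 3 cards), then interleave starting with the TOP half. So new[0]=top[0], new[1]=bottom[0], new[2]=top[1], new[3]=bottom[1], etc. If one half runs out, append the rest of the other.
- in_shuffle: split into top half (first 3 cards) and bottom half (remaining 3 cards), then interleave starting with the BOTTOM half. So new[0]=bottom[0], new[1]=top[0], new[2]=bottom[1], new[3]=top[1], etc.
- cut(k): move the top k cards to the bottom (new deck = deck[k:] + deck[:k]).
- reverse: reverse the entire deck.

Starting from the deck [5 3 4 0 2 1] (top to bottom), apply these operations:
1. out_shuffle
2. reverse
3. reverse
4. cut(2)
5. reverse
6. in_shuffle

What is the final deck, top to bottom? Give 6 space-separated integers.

After op 1 (out_shuffle): [5 0 3 2 4 1]
After op 2 (reverse): [1 4 2 3 0 5]
After op 3 (reverse): [5 0 3 2 4 1]
After op 4 (cut(2)): [3 2 4 1 5 0]
After op 5 (reverse): [0 5 1 4 2 3]
After op 6 (in_shuffle): [4 0 2 5 3 1]

Answer: 4 0 2 5 3 1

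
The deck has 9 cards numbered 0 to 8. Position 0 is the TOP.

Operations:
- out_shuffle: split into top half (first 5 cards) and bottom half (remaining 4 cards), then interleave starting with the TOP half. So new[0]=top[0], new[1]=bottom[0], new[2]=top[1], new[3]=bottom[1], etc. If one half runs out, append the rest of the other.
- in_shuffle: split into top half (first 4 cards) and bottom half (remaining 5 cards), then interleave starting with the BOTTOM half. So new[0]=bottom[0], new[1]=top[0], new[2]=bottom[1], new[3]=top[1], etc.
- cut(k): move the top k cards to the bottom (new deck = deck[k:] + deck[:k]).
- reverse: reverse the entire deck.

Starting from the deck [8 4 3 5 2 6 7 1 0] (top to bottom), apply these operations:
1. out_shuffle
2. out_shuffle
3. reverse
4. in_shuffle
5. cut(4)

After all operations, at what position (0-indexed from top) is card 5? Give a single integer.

Answer: 7

Derivation:
After op 1 (out_shuffle): [8 6 4 7 3 1 5 0 2]
After op 2 (out_shuffle): [8 1 6 5 4 0 7 2 3]
After op 3 (reverse): [3 2 7 0 4 5 6 1 8]
After op 4 (in_shuffle): [4 3 5 2 6 7 1 0 8]
After op 5 (cut(4)): [6 7 1 0 8 4 3 5 2]
Card 5 is at position 7.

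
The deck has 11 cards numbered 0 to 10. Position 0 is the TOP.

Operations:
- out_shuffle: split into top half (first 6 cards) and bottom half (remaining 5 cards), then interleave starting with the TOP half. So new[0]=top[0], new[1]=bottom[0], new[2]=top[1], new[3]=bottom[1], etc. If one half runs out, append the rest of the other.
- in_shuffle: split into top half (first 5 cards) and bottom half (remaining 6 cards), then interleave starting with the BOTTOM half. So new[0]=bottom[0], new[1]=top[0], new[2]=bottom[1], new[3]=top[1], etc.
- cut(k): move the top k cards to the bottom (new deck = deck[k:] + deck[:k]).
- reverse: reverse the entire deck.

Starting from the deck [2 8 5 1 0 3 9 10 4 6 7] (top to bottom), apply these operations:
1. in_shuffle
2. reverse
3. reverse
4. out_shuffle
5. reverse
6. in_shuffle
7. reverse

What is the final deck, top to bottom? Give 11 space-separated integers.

After op 1 (in_shuffle): [3 2 9 8 10 5 4 1 6 0 7]
After op 2 (reverse): [7 0 6 1 4 5 10 8 9 2 3]
After op 3 (reverse): [3 2 9 8 10 5 4 1 6 0 7]
After op 4 (out_shuffle): [3 4 2 1 9 6 8 0 10 7 5]
After op 5 (reverse): [5 7 10 0 8 6 9 1 2 4 3]
After op 6 (in_shuffle): [6 5 9 7 1 10 2 0 4 8 3]
After op 7 (reverse): [3 8 4 0 2 10 1 7 9 5 6]

Answer: 3 8 4 0 2 10 1 7 9 5 6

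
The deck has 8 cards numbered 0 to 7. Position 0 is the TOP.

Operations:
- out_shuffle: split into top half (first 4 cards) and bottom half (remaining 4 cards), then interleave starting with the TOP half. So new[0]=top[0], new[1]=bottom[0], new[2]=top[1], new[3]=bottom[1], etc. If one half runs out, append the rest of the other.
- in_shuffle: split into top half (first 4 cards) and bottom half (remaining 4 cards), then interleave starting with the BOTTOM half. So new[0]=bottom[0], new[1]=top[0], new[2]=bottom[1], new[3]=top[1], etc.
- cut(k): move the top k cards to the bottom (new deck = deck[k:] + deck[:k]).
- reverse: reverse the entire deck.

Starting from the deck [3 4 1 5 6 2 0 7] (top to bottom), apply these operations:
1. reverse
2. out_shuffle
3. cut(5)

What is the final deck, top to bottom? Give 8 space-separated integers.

Answer: 4 6 3 7 5 0 1 2

Derivation:
After op 1 (reverse): [7 0 2 6 5 1 4 3]
After op 2 (out_shuffle): [7 5 0 1 2 4 6 3]
After op 3 (cut(5)): [4 6 3 7 5 0 1 2]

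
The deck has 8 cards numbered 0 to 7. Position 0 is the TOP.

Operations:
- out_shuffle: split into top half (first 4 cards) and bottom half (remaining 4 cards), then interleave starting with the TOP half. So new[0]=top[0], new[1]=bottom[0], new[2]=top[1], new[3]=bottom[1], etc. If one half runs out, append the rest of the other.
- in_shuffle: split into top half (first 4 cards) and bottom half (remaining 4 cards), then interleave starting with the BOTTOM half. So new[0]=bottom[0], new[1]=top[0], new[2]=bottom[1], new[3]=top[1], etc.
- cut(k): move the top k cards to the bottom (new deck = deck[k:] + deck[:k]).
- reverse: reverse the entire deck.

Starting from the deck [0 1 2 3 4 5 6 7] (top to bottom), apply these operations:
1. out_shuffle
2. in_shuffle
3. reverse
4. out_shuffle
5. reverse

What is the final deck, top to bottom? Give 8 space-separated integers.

Answer: 2 3 0 1 6 7 4 5

Derivation:
After op 1 (out_shuffle): [0 4 1 5 2 6 3 7]
After op 2 (in_shuffle): [2 0 6 4 3 1 7 5]
After op 3 (reverse): [5 7 1 3 4 6 0 2]
After op 4 (out_shuffle): [5 4 7 6 1 0 3 2]
After op 5 (reverse): [2 3 0 1 6 7 4 5]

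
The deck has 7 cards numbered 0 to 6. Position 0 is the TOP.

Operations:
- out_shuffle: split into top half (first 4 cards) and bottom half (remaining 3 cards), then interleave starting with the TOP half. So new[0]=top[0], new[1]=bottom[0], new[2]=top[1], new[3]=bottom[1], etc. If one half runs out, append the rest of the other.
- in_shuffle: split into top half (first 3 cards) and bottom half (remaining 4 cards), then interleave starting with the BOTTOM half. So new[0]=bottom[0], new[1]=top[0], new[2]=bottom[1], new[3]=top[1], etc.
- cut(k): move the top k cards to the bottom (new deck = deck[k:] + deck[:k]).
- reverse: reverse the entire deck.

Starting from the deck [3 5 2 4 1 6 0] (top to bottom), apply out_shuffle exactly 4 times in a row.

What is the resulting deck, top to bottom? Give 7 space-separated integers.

Answer: 3 1 5 6 2 0 4

Derivation:
After op 1 (out_shuffle): [3 1 5 6 2 0 4]
After op 2 (out_shuffle): [3 2 1 0 5 4 6]
After op 3 (out_shuffle): [3 5 2 4 1 6 0]
After op 4 (out_shuffle): [3 1 5 6 2 0 4]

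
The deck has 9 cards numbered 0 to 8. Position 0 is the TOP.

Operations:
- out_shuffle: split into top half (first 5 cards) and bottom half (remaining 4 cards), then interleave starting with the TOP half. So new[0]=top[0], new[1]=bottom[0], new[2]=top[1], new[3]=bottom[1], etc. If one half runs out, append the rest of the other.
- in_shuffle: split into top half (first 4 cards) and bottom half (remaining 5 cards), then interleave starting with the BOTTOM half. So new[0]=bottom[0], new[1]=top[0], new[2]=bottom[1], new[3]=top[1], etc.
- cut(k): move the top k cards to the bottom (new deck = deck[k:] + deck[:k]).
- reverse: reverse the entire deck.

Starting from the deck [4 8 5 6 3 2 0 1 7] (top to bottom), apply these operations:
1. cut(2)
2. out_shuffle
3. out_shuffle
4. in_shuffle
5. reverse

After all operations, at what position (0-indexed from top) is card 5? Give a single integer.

Answer: 7

Derivation:
After op 1 (cut(2)): [5 6 3 2 0 1 7 4 8]
After op 2 (out_shuffle): [5 1 6 7 3 4 2 8 0]
After op 3 (out_shuffle): [5 4 1 2 6 8 7 0 3]
After op 4 (in_shuffle): [6 5 8 4 7 1 0 2 3]
After op 5 (reverse): [3 2 0 1 7 4 8 5 6]
Card 5 is at position 7.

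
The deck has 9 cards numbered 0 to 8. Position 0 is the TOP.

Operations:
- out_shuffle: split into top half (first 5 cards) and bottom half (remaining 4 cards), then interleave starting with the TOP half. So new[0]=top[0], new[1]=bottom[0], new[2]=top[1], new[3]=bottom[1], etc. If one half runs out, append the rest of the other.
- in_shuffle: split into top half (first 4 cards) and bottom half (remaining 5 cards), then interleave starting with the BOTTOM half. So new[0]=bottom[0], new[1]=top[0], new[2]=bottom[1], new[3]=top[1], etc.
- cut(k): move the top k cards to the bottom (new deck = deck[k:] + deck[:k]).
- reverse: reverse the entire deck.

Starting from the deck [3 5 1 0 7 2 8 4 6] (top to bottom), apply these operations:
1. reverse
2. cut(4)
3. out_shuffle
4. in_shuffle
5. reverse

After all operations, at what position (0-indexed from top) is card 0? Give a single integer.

Answer: 3

Derivation:
After op 1 (reverse): [6 4 8 2 7 0 1 5 3]
After op 2 (cut(4)): [7 0 1 5 3 6 4 8 2]
After op 3 (out_shuffle): [7 6 0 4 1 8 5 2 3]
After op 4 (in_shuffle): [1 7 8 6 5 0 2 4 3]
After op 5 (reverse): [3 4 2 0 5 6 8 7 1]
Card 0 is at position 3.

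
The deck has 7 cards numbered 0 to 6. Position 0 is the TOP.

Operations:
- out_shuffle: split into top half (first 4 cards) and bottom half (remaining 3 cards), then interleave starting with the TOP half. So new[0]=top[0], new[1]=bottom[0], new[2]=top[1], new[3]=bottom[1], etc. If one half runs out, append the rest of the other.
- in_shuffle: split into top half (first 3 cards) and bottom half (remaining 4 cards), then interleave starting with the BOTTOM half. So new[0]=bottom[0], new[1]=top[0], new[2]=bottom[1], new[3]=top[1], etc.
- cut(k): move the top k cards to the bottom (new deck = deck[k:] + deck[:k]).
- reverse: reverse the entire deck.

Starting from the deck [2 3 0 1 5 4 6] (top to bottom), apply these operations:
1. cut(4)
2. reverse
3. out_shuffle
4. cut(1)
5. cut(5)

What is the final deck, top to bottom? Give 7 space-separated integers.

Answer: 2 1 6 0 4 3 5

Derivation:
After op 1 (cut(4)): [5 4 6 2 3 0 1]
After op 2 (reverse): [1 0 3 2 6 4 5]
After op 3 (out_shuffle): [1 6 0 4 3 5 2]
After op 4 (cut(1)): [6 0 4 3 5 2 1]
After op 5 (cut(5)): [2 1 6 0 4 3 5]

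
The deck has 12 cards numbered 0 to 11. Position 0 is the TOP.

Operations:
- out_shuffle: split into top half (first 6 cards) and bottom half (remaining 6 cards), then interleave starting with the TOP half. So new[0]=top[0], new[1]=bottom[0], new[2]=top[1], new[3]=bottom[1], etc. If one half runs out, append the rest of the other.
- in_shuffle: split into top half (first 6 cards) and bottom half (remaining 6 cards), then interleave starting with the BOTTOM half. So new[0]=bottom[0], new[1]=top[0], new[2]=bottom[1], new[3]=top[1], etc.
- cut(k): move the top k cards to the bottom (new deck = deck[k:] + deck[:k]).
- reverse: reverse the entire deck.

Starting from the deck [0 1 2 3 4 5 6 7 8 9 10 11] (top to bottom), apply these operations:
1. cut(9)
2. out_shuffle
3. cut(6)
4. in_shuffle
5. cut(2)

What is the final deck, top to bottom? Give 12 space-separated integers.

After op 1 (cut(9)): [9 10 11 0 1 2 3 4 5 6 7 8]
After op 2 (out_shuffle): [9 3 10 4 11 5 0 6 1 7 2 8]
After op 3 (cut(6)): [0 6 1 7 2 8 9 3 10 4 11 5]
After op 4 (in_shuffle): [9 0 3 6 10 1 4 7 11 2 5 8]
After op 5 (cut(2)): [3 6 10 1 4 7 11 2 5 8 9 0]

Answer: 3 6 10 1 4 7 11 2 5 8 9 0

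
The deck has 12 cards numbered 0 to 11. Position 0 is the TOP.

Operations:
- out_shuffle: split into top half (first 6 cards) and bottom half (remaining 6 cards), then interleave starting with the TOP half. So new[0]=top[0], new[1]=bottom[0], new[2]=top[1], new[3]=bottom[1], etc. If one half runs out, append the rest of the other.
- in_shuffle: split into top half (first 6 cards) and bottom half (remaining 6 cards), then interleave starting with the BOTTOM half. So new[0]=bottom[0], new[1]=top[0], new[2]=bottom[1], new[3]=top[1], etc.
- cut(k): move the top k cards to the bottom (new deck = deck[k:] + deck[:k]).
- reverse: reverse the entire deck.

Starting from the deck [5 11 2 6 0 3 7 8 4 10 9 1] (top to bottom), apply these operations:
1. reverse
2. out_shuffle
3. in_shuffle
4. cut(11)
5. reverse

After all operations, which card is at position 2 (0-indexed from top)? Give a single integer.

Answer: 7

Derivation:
After op 1 (reverse): [1 9 10 4 8 7 3 0 6 2 11 5]
After op 2 (out_shuffle): [1 3 9 0 10 6 4 2 8 11 7 5]
After op 3 (in_shuffle): [4 1 2 3 8 9 11 0 7 10 5 6]
After op 4 (cut(11)): [6 4 1 2 3 8 9 11 0 7 10 5]
After op 5 (reverse): [5 10 7 0 11 9 8 3 2 1 4 6]
Position 2: card 7.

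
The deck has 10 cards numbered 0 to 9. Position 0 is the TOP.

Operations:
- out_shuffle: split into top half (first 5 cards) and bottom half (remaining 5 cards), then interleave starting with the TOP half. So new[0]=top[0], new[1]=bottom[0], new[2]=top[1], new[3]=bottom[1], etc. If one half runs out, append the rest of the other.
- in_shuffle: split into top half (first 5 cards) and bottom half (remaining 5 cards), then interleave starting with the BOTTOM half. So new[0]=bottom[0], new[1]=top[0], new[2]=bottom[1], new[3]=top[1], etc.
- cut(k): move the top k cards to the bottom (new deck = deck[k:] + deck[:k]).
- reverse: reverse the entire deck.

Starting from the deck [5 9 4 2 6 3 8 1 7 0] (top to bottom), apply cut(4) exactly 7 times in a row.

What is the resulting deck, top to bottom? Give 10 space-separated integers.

Answer: 7 0 5 9 4 2 6 3 8 1

Derivation:
After op 1 (cut(4)): [6 3 8 1 7 0 5 9 4 2]
After op 2 (cut(4)): [7 0 5 9 4 2 6 3 8 1]
After op 3 (cut(4)): [4 2 6 3 8 1 7 0 5 9]
After op 4 (cut(4)): [8 1 7 0 5 9 4 2 6 3]
After op 5 (cut(4)): [5 9 4 2 6 3 8 1 7 0]
After op 6 (cut(4)): [6 3 8 1 7 0 5 9 4 2]
After op 7 (cut(4)): [7 0 5 9 4 2 6 3 8 1]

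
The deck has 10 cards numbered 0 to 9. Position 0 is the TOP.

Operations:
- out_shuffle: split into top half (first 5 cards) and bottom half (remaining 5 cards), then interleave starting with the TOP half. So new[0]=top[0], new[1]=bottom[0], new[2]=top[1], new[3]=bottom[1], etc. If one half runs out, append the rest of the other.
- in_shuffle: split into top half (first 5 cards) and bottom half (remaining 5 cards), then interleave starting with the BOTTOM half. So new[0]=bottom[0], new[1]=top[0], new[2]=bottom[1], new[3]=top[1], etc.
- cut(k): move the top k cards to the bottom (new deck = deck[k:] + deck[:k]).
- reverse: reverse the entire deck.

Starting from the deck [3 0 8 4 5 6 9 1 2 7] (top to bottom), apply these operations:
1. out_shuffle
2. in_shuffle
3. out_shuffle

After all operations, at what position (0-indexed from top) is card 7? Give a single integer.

After op 1 (out_shuffle): [3 6 0 9 8 1 4 2 5 7]
After op 2 (in_shuffle): [1 3 4 6 2 0 5 9 7 8]
After op 3 (out_shuffle): [1 0 3 5 4 9 6 7 2 8]
Card 7 is at position 7.

Answer: 7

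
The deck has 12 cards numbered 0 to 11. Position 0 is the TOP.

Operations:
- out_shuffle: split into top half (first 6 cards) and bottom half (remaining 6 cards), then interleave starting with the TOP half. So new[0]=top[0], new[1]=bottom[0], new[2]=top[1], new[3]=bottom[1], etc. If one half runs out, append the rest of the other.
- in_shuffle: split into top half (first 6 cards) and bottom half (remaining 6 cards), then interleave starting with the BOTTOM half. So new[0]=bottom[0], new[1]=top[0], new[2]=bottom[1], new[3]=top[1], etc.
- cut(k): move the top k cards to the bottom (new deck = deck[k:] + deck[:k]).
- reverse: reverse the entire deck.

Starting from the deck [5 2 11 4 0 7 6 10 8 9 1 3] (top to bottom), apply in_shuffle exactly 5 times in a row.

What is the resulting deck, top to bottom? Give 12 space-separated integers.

Answer: 1 8 6 0 11 5 3 9 10 7 4 2

Derivation:
After op 1 (in_shuffle): [6 5 10 2 8 11 9 4 1 0 3 7]
After op 2 (in_shuffle): [9 6 4 5 1 10 0 2 3 8 7 11]
After op 3 (in_shuffle): [0 9 2 6 3 4 8 5 7 1 11 10]
After op 4 (in_shuffle): [8 0 5 9 7 2 1 6 11 3 10 4]
After op 5 (in_shuffle): [1 8 6 0 11 5 3 9 10 7 4 2]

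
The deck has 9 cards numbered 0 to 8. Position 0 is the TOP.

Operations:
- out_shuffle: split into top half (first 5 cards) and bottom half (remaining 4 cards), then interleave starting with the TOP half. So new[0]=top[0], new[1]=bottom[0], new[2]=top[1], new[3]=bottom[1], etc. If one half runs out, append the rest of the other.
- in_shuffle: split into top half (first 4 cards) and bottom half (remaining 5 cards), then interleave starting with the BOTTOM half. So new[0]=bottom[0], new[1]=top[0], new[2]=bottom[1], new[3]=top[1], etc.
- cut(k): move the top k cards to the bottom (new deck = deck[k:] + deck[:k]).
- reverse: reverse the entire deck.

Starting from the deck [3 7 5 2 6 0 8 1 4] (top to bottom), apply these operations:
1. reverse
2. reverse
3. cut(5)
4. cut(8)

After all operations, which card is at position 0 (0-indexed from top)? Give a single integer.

Answer: 6

Derivation:
After op 1 (reverse): [4 1 8 0 6 2 5 7 3]
After op 2 (reverse): [3 7 5 2 6 0 8 1 4]
After op 3 (cut(5)): [0 8 1 4 3 7 5 2 6]
After op 4 (cut(8)): [6 0 8 1 4 3 7 5 2]
Position 0: card 6.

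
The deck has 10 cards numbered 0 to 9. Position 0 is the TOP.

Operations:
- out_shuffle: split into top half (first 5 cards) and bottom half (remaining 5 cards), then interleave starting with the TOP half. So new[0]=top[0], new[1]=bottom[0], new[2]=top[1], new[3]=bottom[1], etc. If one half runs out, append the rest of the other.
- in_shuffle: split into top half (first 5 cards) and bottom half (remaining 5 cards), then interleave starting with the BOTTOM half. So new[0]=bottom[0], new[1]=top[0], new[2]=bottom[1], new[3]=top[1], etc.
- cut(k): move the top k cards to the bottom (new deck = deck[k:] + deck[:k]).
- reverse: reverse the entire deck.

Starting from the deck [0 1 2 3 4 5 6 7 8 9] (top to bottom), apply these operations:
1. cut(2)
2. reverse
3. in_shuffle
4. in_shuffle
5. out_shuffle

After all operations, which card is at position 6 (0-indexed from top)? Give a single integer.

After op 1 (cut(2)): [2 3 4 5 6 7 8 9 0 1]
After op 2 (reverse): [1 0 9 8 7 6 5 4 3 2]
After op 3 (in_shuffle): [6 1 5 0 4 9 3 8 2 7]
After op 4 (in_shuffle): [9 6 3 1 8 5 2 0 7 4]
After op 5 (out_shuffle): [9 5 6 2 3 0 1 7 8 4]
Position 6: card 1.

Answer: 1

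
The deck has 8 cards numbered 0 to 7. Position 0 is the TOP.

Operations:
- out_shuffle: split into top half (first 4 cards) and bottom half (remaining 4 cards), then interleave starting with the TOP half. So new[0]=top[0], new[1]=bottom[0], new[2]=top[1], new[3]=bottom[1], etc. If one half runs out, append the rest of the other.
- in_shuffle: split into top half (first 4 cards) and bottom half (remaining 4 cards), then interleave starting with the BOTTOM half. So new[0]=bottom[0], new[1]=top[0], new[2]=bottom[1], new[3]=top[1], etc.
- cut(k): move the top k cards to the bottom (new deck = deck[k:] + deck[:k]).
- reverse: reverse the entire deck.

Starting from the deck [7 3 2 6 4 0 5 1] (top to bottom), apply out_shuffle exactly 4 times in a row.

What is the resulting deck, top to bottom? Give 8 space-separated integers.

After op 1 (out_shuffle): [7 4 3 0 2 5 6 1]
After op 2 (out_shuffle): [7 2 4 5 3 6 0 1]
After op 3 (out_shuffle): [7 3 2 6 4 0 5 1]
After op 4 (out_shuffle): [7 4 3 0 2 5 6 1]

Answer: 7 4 3 0 2 5 6 1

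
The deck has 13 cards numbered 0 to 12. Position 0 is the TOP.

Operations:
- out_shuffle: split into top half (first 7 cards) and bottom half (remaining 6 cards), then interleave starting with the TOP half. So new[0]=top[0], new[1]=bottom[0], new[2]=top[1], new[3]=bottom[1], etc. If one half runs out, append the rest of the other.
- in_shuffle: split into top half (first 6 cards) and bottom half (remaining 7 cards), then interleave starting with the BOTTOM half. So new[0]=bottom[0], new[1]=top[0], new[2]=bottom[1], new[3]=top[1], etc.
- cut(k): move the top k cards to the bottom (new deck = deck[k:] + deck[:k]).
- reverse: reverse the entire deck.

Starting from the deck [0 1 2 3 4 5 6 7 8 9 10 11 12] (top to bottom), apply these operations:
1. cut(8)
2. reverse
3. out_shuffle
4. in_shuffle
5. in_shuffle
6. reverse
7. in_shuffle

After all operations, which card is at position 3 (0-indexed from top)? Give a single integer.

After op 1 (cut(8)): [8 9 10 11 12 0 1 2 3 4 5 6 7]
After op 2 (reverse): [7 6 5 4 3 2 1 0 12 11 10 9 8]
After op 3 (out_shuffle): [7 0 6 12 5 11 4 10 3 9 2 8 1]
After op 4 (in_shuffle): [4 7 10 0 3 6 9 12 2 5 8 11 1]
After op 5 (in_shuffle): [9 4 12 7 2 10 5 0 8 3 11 6 1]
After op 6 (reverse): [1 6 11 3 8 0 5 10 2 7 12 4 9]
After op 7 (in_shuffle): [5 1 10 6 2 11 7 3 12 8 4 0 9]
Position 3: card 6.

Answer: 6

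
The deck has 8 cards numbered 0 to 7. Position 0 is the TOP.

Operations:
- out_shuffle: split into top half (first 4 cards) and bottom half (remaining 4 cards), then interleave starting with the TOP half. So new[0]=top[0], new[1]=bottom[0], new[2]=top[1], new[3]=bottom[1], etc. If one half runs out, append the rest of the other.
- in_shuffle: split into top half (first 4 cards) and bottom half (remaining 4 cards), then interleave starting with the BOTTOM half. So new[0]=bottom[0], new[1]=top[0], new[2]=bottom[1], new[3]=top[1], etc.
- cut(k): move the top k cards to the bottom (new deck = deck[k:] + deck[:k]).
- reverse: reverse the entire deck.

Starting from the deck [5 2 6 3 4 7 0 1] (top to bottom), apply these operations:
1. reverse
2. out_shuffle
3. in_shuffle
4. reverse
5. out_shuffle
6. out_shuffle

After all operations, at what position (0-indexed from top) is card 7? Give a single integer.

After op 1 (reverse): [1 0 7 4 3 6 2 5]
After op 2 (out_shuffle): [1 3 0 6 7 2 4 5]
After op 3 (in_shuffle): [7 1 2 3 4 0 5 6]
After op 4 (reverse): [6 5 0 4 3 2 1 7]
After op 5 (out_shuffle): [6 3 5 2 0 1 4 7]
After op 6 (out_shuffle): [6 0 3 1 5 4 2 7]
Card 7 is at position 7.

Answer: 7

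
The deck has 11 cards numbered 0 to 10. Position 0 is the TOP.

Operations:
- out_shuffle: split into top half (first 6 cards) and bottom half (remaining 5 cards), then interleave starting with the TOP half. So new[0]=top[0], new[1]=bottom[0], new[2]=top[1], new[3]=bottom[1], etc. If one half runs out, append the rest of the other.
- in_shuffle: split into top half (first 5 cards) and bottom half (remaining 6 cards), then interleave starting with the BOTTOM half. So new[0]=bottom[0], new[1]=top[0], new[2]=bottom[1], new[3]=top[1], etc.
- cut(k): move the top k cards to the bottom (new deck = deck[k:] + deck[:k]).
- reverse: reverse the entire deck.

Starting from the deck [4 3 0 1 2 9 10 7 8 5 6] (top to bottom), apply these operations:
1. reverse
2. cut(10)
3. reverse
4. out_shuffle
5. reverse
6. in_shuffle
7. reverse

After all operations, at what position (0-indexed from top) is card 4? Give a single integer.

Answer: 7

Derivation:
After op 1 (reverse): [6 5 8 7 10 9 2 1 0 3 4]
After op 2 (cut(10)): [4 6 5 8 7 10 9 2 1 0 3]
After op 3 (reverse): [3 0 1 2 9 10 7 8 5 6 4]
After op 4 (out_shuffle): [3 7 0 8 1 5 2 6 9 4 10]
After op 5 (reverse): [10 4 9 6 2 5 1 8 0 7 3]
After op 6 (in_shuffle): [5 10 1 4 8 9 0 6 7 2 3]
After op 7 (reverse): [3 2 7 6 0 9 8 4 1 10 5]
Card 4 is at position 7.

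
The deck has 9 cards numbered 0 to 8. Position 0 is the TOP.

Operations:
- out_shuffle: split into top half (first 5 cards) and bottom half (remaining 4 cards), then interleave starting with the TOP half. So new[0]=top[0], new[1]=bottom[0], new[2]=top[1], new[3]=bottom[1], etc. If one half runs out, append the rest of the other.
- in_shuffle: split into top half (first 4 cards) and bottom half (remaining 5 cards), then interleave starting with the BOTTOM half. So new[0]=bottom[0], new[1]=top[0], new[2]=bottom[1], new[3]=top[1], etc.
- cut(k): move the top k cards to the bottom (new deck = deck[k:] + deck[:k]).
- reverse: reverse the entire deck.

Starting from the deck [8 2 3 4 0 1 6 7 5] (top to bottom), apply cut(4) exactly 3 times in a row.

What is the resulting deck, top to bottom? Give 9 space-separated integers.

After op 1 (cut(4)): [0 1 6 7 5 8 2 3 4]
After op 2 (cut(4)): [5 8 2 3 4 0 1 6 7]
After op 3 (cut(4)): [4 0 1 6 7 5 8 2 3]

Answer: 4 0 1 6 7 5 8 2 3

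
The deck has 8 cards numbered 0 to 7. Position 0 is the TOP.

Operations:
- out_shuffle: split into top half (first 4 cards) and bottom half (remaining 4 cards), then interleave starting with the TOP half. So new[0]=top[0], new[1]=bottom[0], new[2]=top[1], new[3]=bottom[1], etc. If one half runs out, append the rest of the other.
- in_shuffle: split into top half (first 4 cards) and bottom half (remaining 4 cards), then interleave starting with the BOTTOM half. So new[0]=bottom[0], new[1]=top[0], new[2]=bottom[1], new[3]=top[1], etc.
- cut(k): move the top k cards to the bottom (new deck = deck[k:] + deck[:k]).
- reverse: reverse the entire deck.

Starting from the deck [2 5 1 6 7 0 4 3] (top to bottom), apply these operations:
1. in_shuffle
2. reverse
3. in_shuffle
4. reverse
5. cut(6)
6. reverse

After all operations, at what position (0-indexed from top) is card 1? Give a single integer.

After op 1 (in_shuffle): [7 2 0 5 4 1 3 6]
After op 2 (reverse): [6 3 1 4 5 0 2 7]
After op 3 (in_shuffle): [5 6 0 3 2 1 7 4]
After op 4 (reverse): [4 7 1 2 3 0 6 5]
After op 5 (cut(6)): [6 5 4 7 1 2 3 0]
After op 6 (reverse): [0 3 2 1 7 4 5 6]
Card 1 is at position 3.

Answer: 3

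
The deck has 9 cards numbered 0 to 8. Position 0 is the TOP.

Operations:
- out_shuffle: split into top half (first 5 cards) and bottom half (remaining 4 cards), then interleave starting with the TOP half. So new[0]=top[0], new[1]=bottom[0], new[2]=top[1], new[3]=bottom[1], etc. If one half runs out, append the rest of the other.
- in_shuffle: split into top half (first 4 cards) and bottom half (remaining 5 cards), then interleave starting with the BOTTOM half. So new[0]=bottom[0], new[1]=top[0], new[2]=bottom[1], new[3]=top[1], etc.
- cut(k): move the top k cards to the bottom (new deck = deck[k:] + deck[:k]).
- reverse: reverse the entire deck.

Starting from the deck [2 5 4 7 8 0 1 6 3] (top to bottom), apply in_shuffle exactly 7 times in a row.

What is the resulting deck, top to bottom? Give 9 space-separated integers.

Answer: 8 2 0 5 1 4 6 7 3

Derivation:
After op 1 (in_shuffle): [8 2 0 5 1 4 6 7 3]
After op 2 (in_shuffle): [1 8 4 2 6 0 7 5 3]
After op 3 (in_shuffle): [6 1 0 8 7 4 5 2 3]
After op 4 (in_shuffle): [7 6 4 1 5 0 2 8 3]
After op 5 (in_shuffle): [5 7 0 6 2 4 8 1 3]
After op 6 (in_shuffle): [2 5 4 7 8 0 1 6 3]
After op 7 (in_shuffle): [8 2 0 5 1 4 6 7 3]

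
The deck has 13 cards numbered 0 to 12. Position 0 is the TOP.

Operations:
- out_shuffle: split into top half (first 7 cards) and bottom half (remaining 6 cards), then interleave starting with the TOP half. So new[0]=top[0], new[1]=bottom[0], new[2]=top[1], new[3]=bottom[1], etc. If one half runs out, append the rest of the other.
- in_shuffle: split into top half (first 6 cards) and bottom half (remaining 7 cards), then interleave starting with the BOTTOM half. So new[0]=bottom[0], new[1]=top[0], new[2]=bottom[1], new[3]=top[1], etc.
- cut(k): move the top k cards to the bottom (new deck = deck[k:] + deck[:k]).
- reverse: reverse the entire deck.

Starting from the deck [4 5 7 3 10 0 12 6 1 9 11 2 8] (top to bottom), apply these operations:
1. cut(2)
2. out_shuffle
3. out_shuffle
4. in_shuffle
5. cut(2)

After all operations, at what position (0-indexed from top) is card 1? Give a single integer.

Answer: 8

Derivation:
After op 1 (cut(2)): [7 3 10 0 12 6 1 9 11 2 8 4 5]
After op 2 (out_shuffle): [7 9 3 11 10 2 0 8 12 4 6 5 1]
After op 3 (out_shuffle): [7 8 9 12 3 4 11 6 10 5 2 1 0]
After op 4 (in_shuffle): [11 7 6 8 10 9 5 12 2 3 1 4 0]
After op 5 (cut(2)): [6 8 10 9 5 12 2 3 1 4 0 11 7]
Card 1 is at position 8.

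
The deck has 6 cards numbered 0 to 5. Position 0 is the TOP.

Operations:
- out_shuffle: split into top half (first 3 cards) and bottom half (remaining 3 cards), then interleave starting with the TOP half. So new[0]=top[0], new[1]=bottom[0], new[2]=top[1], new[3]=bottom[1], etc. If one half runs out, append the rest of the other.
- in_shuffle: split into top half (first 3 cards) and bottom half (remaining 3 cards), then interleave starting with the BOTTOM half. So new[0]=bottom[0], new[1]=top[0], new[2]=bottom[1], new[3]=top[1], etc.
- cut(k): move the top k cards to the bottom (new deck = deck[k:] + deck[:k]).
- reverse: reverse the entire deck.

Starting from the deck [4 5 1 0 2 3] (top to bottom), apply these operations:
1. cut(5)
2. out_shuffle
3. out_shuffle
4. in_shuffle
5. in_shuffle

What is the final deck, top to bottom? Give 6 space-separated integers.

Answer: 0 5 2 3 1 4

Derivation:
After op 1 (cut(5)): [3 4 5 1 0 2]
After op 2 (out_shuffle): [3 1 4 0 5 2]
After op 3 (out_shuffle): [3 0 1 5 4 2]
After op 4 (in_shuffle): [5 3 4 0 2 1]
After op 5 (in_shuffle): [0 5 2 3 1 4]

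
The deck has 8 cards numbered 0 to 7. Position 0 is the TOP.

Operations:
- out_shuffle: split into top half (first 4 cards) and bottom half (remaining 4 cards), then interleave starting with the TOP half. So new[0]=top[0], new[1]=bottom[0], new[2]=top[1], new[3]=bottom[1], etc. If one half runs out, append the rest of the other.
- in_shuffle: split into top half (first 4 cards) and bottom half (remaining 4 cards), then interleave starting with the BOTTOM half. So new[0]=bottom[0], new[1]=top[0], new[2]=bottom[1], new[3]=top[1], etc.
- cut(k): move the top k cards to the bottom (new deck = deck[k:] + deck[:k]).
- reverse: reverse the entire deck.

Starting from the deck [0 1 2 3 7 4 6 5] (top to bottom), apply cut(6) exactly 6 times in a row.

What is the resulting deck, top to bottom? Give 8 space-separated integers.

Answer: 7 4 6 5 0 1 2 3

Derivation:
After op 1 (cut(6)): [6 5 0 1 2 3 7 4]
After op 2 (cut(6)): [7 4 6 5 0 1 2 3]
After op 3 (cut(6)): [2 3 7 4 6 5 0 1]
After op 4 (cut(6)): [0 1 2 3 7 4 6 5]
After op 5 (cut(6)): [6 5 0 1 2 3 7 4]
After op 6 (cut(6)): [7 4 6 5 0 1 2 3]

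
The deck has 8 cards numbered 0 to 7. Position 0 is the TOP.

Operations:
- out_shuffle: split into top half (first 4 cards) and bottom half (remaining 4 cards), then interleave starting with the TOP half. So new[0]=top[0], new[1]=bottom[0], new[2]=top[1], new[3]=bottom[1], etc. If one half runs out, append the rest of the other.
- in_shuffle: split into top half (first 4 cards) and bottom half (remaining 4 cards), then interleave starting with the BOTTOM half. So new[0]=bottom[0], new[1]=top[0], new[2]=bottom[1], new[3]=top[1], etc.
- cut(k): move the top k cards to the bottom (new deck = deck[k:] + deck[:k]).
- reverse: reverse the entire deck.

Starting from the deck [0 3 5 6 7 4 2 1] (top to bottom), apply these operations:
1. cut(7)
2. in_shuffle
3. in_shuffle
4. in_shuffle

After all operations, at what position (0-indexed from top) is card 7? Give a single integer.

Answer: 2

Derivation:
After op 1 (cut(7)): [1 0 3 5 6 7 4 2]
After op 2 (in_shuffle): [6 1 7 0 4 3 2 5]
After op 3 (in_shuffle): [4 6 3 1 2 7 5 0]
After op 4 (in_shuffle): [2 4 7 6 5 3 0 1]
Card 7 is at position 2.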